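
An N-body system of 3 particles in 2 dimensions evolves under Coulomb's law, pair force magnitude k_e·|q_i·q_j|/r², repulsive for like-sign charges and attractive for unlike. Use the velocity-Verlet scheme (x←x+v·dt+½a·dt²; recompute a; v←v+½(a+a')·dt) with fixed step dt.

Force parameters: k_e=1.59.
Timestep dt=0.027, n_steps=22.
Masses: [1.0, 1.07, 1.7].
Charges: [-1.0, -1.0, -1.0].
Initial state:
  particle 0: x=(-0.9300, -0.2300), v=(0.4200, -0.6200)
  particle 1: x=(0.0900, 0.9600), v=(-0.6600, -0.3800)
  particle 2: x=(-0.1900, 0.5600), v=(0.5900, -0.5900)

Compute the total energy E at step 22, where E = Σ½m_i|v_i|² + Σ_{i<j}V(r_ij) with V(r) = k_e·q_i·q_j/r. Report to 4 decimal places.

6.9191

step 0: x0=(-0.9300, -0.2300) x1=(0.0900, 0.9600) x2=(-0.1900, 0.5600)
step 1: x0=(-0.9192, -0.2473) x1=(0.0736, 0.9518) x2=(-0.1747, 0.5431)
step 2: x0=(-0.9093, -0.2656) x1=(0.0600, 0.9479) x2=(-0.1605, 0.5241)
step 3: x0=(-0.9004, -0.2851) x1=(0.0488, 0.9487) x2=(-0.1474, 0.5028)
step 4: x0=(-0.8925, -0.3056) x1=(0.0398, 0.9539) x2=(-0.1349, 0.4794)
step 5: x0=(-0.8855, -0.3272) x1=(0.0325, 0.9635) x2=(-0.1231, 0.4538)
step 6: x0=(-0.8795, -0.3499) x1=(0.0265, 0.9771) x2=(-0.1115, 0.4264)
step 7: x0=(-0.8744, -0.3737) x1=(0.0216, 0.9943) x2=(-0.1000, 0.3973)
step 8: x0=(-0.8702, -0.3985) x1=(0.0175, 1.0147) x2=(-0.0885, 0.3668)
step 9: x0=(-0.8670, -0.4243) x1=(0.0140, 1.0379) x2=(-0.0768, 0.3352)
step 10: x0=(-0.8646, -0.4511) x1=(0.0110, 1.0635) x2=(-0.0649, 0.3026)
step 11: x0=(-0.8631, -0.4790) x1=(0.0084, 1.0913) x2=(-0.0527, 0.2692)
step 12: x0=(-0.8626, -0.5077) x1=(0.0060, 1.1210) x2=(-0.0402, 0.2352)
step 13: x0=(-0.8628, -0.5375) x1=(0.0038, 1.1524) x2=(-0.0273, 0.2007)
step 14: x0=(-0.8640, -0.5681) x1=(0.0019, 1.1852) x2=(-0.0140, 0.1658)
step 15: x0=(-0.8659, -0.5996) x1=(0.0000, 1.2193) x2=(-0.0003, 0.1307)
step 16: x0=(-0.8687, -0.6319) x1=(-0.0017, 1.2546) x2=(0.0138, 0.0953)
step 17: x0=(-0.8722, -0.6650) x1=(-0.0033, 1.2909) x2=(0.0283, 0.0597)
step 18: x0=(-0.8766, -0.6990) x1=(-0.0049, 1.3281) x2=(0.0432, 0.0240)
step 19: x0=(-0.8817, -0.7336) x1=(-0.0064, 1.3661) x2=(0.0585, -0.0119)
step 20: x0=(-0.8875, -0.7690) x1=(-0.0078, 1.4050) x2=(0.0742, -0.0477)
step 21: x0=(-0.8941, -0.8050) x1=(-0.0092, 1.4445) x2=(0.0903, -0.0836)
step 22: x0=(-0.9013, -0.8417) x1=(-0.0105, 1.4847) x2=(0.1069, -0.1196)
step 0 velocities: v0=(0.4200, -0.6200) v1=(-0.6600, -0.3800) v2=(0.5900, -0.5900)
step 0: KE=1.1825, PE=5.7398, E=6.9223
step 22 velocities: v0=(-0.2815, -1.3702) v1=(-0.0493, 1.4980) v2=(0.6182, -1.3307)
step 22: KE=4.0102, PE=2.9089, E=6.9191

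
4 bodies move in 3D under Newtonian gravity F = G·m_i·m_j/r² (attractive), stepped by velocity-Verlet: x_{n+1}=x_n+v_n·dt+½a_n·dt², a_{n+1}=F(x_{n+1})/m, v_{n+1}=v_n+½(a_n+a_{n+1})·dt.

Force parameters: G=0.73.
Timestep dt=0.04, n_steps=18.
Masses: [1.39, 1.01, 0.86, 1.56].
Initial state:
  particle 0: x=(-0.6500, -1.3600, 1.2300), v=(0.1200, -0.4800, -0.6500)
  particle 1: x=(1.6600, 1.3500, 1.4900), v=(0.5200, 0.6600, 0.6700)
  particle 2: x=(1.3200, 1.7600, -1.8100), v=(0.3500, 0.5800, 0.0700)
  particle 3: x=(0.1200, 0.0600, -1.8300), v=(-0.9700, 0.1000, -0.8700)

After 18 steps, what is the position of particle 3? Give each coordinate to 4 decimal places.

(-0.5586, 0.1487, -2.4264)

step 0: x0=(-0.6500, -1.3600, 1.2300) x1=(1.6600, 1.3500, 1.4900) x2=(1.3200, 1.7600, -1.8100) x3=(0.1200, 0.0600, -1.8300)
step 1: x0=(-0.6451, -1.3791, 1.2039) x1=(1.6807, 1.3763, 1.5167) x2=(1.3339, 1.7830, -1.8071) x3=(0.0813, 0.0641, -1.8647)
step 2: x0=(-0.6402, -1.3981, 1.1777) x1=(1.7013, 1.4026, 1.5432) x2=(1.3475, 1.8056, -1.8041) x3=(0.0427, 0.0683, -1.8992)
step 3: x0=(-0.6351, -1.4169, 1.1513) x1=(1.7218, 1.4286, 1.5695) x2=(1.3608, 1.8279, -1.8010) x3=(0.0042, 0.0727, -1.9335)
step 4: x0=(-0.6299, -1.4355, 1.1248) x1=(1.7421, 1.4546, 1.5956) x2=(1.3740, 1.8498, -1.7977) x3=(-0.0341, 0.0772, -1.9677)
step 5: x0=(-0.6247, -1.4540, 1.0981) x1=(1.7623, 1.4805, 1.6216) x2=(1.3869, 1.8713, -1.7944) x3=(-0.0724, 0.0818, -2.0016)
step 6: x0=(-0.6193, -1.4723, 1.0713) x1=(1.7824, 1.5063, 1.6473) x2=(1.3995, 1.8926, -1.7909) x3=(-0.1104, 0.0865, -2.0354)
step 7: x0=(-0.6139, -1.4905, 1.0443) x1=(1.8024, 1.5319, 1.6729) x2=(1.4119, 1.9135, -1.7873) x3=(-0.1484, 0.0913, -2.0690)
step 8: x0=(-0.6084, -1.5085, 1.0172) x1=(1.8223, 1.5575, 1.6983) x2=(1.4241, 1.9341, -1.7836) x3=(-0.1863, 0.0962, -2.1024)
step 9: x0=(-0.6028, -1.5264, 0.9899) x1=(1.8420, 1.5829, 1.7235) x2=(1.4361, 1.9545, -1.7798) x3=(-0.2240, 0.1012, -2.1356)
step 10: x0=(-0.5971, -1.5441, 0.9625) x1=(1.8616, 1.6083, 1.7486) x2=(1.4479, 1.9746, -1.7760) x3=(-0.2616, 0.1062, -2.1686)
step 11: x0=(-0.5913, -1.5616, 0.9350) x1=(1.8812, 1.6336, 1.7735) x2=(1.4595, 1.9944, -1.7720) x3=(-0.2991, 0.1114, -2.2014)
step 12: x0=(-0.5855, -1.5791, 0.9073) x1=(1.9006, 1.6587, 1.7982) x2=(1.4709, 2.0140, -1.7680) x3=(-0.3365, 0.1166, -2.2341)
step 13: x0=(-0.5796, -1.5963, 0.8796) x1=(1.9199, 1.6838, 1.8228) x2=(1.4821, 2.0333, -1.7639) x3=(-0.3738, 0.1218, -2.2666)
step 14: x0=(-0.5736, -1.6134, 0.8516) x1=(1.9392, 1.7088, 1.8472) x2=(1.4931, 2.0524, -1.7597) x3=(-0.4110, 0.1271, -2.2989)
step 15: x0=(-0.5676, -1.6304, 0.8236) x1=(1.9583, 1.7337, 1.8715) x2=(1.5039, 2.0713, -1.7554) x3=(-0.4480, 0.1325, -2.3310)
step 16: x0=(-0.5615, -1.6472, 0.7954) x1=(1.9773, 1.7586, 1.8956) x2=(1.5146, 2.0900, -1.7510) x3=(-0.4850, 0.1379, -2.3630)
step 17: x0=(-0.5554, -1.6639, 0.7671) x1=(1.9963, 1.7833, 1.9195) x2=(1.5250, 2.1084, -1.7466) x3=(-0.5218, 0.1433, -2.3948)
step 18: x0=(-0.5492, -1.6804, 0.7386) x1=(2.0152, 1.8080, 1.9433) x2=(1.5354, 2.1267, -1.7421) x3=(-0.5586, 0.1487, -2.4264)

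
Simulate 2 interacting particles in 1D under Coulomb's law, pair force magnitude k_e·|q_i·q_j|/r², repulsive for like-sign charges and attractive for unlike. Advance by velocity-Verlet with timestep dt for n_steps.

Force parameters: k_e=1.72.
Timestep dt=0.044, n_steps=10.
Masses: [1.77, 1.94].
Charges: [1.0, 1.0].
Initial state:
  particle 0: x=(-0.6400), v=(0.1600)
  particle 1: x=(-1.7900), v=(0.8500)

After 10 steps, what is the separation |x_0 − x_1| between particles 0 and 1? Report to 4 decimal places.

1.0031

step 0: x0=(-0.6400) x1=(-1.7900)
step 1: x0=(-0.6322) x1=(-1.7532)
step 2: x0=(-0.6230) x1=(-1.7179)
step 3: x0=(-0.6122) x1=(-1.6839)
step 4: x0=(-0.5997) x1=(-1.6515)
step 5: x0=(-0.5856) x1=(-1.6205)
step 6: x0=(-0.5697) x1=(-1.5912)
step 7: x0=(-0.5519) x1=(-1.5636)
step 8: x0=(-0.5324) x1=(-1.5376)
step 9: x0=(-0.5110) x1=(-1.5133)
step 10: x0=(-0.4877) x1=(-1.4907)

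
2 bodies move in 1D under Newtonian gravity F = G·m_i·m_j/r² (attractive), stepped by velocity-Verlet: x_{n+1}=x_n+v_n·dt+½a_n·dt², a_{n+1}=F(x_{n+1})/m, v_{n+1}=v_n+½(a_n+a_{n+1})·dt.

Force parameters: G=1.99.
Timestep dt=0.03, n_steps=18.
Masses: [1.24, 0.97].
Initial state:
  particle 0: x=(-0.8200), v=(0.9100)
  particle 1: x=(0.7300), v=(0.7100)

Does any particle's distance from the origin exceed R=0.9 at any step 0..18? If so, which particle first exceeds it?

step 0: x0=(-0.8200) x1=(0.7300)
step 1: x0=(-0.7923) x1=(0.7508)
step 2: x0=(-0.7639) x1=(0.7707)
step 3: x0=(-0.7348) x1=(0.7897)
step 4: x0=(-0.7049) x1=(0.8077)
step 5: x0=(-0.6743) x1=(0.8247)
step 6: x0=(-0.6429) x1=(0.8408)
step 7: x0=(-0.6107) x1=(0.8558)
step 8: x0=(-0.5777) x1=(0.8698)
step 9: x0=(-0.5439) x1=(0.8828)
step 10: x0=(-0.5092) x1=(0.8946)
step 11: x0=(-0.4736) x1=(0.9054)
step 12: x0=(-0.4371) x1=(0.9149)
step 13: x0=(-0.3997) x1=(0.9233)
step 14: x0=(-0.3613) x1=(0.9304)
step 15: x0=(-0.3218) x1=(0.9361)
step 16: x0=(-0.2812) x1=(0.9404)
step 17: x0=(-0.2395) x1=(0.9433)
step 18: x0=(-0.1965) x1=(0.9446)

yes, particle 1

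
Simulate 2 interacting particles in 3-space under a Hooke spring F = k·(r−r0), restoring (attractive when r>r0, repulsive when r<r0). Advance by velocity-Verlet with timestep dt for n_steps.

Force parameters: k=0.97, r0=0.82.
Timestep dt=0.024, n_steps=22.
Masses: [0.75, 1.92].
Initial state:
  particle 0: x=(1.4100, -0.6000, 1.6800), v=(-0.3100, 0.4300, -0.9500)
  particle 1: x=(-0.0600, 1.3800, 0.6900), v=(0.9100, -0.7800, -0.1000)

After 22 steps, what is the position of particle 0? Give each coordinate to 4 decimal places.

(1.1061, -0.1761, 1.0845)

step 0: x0=(1.4100, -0.6000, 1.6800) x1=(-0.0600, 1.3800, 0.6900)
step 1: x0=(1.4022, -0.5892, 1.6569) x1=(-0.0380, 1.3611, 0.6877)
step 2: x0=(1.3936, -0.5773, 1.6334) x1=(-0.0157, 1.3418, 0.6856)
step 3: x0=(1.3844, -0.5645, 1.6094) x1=(0.0068, 1.3221, 0.6837)
step 4: x0=(1.3744, -0.5508, 1.5849) x1=(0.0296, 1.3020, 0.6819)
step 5: x0=(1.3638, -0.5361, 1.5599) x1=(0.0527, 1.2816, 0.6804)
step 6: x0=(1.3525, -0.5206, 1.5346) x1=(0.0761, 1.2608, 0.6790)
step 7: x0=(1.3406, -0.5042, 1.5088) x1=(0.0996, 1.2397, 0.6777)
step 8: x0=(1.3281, -0.4869, 1.4826) x1=(0.1235, 1.2183, 0.6767)
step 9: x0=(1.3151, -0.4688, 1.4560) x1=(0.1475, 1.1966, 0.6757)
step 10: x0=(1.3015, -0.4500, 1.4291) x1=(0.1717, 1.1745, 0.6750)
step 11: x0=(1.2874, -0.4304, 1.4018) x1=(0.1962, 1.1522, 0.6743)
step 12: x0=(1.2728, -0.4101, 1.3742) x1=(0.2208, 1.1296, 0.6738)
step 13: x0=(1.2577, -0.3892, 1.3463) x1=(0.2456, 1.1067, 0.6734)
step 14: x0=(1.2422, -0.3676, 1.3181) x1=(0.2706, 1.0836, 0.6731)
step 15: x0=(1.2263, -0.3454, 1.2896) x1=(0.2958, 1.0602, 0.6729)
step 16: x0=(1.2100, -0.3226, 1.2609) x1=(0.3211, 1.0366, 0.6728)
step 17: x0=(1.1934, -0.2993, 1.2320) x1=(0.3465, 1.0128, 0.6728)
step 18: x0=(1.1765, -0.2755, 1.2028) x1=(0.3720, 0.9888, 0.6729)
step 19: x0=(1.1592, -0.2512, 1.1735) x1=(0.3977, 0.9647, 0.6730)
step 20: x0=(1.1417, -0.2265, 1.1439) x1=(0.4235, 0.9403, 0.6733)
step 21: x0=(1.1240, -0.2015, 1.1143) x1=(0.4493, 0.9159, 0.6736)
step 22: x0=(1.1061, -0.1761, 1.0845) x1=(0.4753, 0.8913, 0.6739)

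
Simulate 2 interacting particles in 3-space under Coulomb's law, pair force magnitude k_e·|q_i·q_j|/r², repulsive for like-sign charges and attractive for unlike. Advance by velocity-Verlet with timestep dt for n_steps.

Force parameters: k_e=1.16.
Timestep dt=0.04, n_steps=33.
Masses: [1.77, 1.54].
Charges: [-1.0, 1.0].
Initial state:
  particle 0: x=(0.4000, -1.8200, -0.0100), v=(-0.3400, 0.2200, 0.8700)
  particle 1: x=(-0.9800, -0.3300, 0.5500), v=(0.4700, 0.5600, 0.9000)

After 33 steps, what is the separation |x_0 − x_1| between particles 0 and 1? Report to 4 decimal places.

1.7672

step 0: x0=(0.4000, -1.8200, -0.0100) x1=(-0.9800, -0.3300, 0.5500)
step 1: x0=(0.3863, -1.8111, 0.0248) x1=(-0.9611, -0.3077, 0.5860)
step 2: x0=(0.3725, -1.8021, 0.0597) x1=(-0.9420, -0.2856, 0.6219)
step 3: x0=(0.3585, -1.7928, 0.0947) x1=(-0.9228, -0.2637, 0.6577)
step 4: x0=(0.3444, -1.7834, 0.1297) x1=(-0.9034, -0.2420, 0.6934)
step 5: x0=(0.3301, -1.7738, 0.1648) x1=(-0.8838, -0.2205, 0.7291)
step 6: x0=(0.3157, -1.7640, 0.2000) x1=(-0.8641, -0.1992, 0.7647)
step 7: x0=(0.3011, -1.7541, 0.2352) x1=(-0.8441, -0.1782, 0.8002)
step 8: x0=(0.2864, -1.7439, 0.2705) x1=(-0.8240, -0.1574, 0.8356)
step 9: x0=(0.2715, -1.7335, 0.3059) x1=(-0.8038, -0.1368, 0.8709)
step 10: x0=(0.2565, -1.7229, 0.3413) x1=(-0.7834, -0.1164, 0.9062)
step 11: x0=(0.2414, -1.7121, 0.3769) x1=(-0.7628, -0.0963, 0.9413)
step 12: x0=(0.2261, -1.7011, 0.4125) x1=(-0.7421, -0.0765, 0.9764)
step 13: x0=(0.2107, -1.6899, 0.4481) x1=(-0.7212, -0.0569, 1.0114)
step 14: x0=(0.1951, -1.6784, 0.4839) x1=(-0.7002, -0.0375, 1.0463)
step 15: x0=(0.1795, -1.6667, 0.5197) x1=(-0.6790, -0.0185, 1.0811)
step 16: x0=(0.1637, -1.6548, 0.5556) x1=(-0.6577, 0.0003, 1.1158)
step 17: x0=(0.1478, -1.6426, 0.5916) x1=(-0.6363, 0.0189, 1.1505)
step 18: x0=(0.1318, -1.6302, 0.6277) x1=(-0.6147, 0.0371, 1.1850)
step 19: x0=(0.1156, -1.6175, 0.6639) x1=(-0.5930, 0.0551, 1.2194)
step 20: x0=(0.0994, -1.6046, 0.7001) x1=(-0.5711, 0.0727, 1.2538)
step 21: x0=(0.0831, -1.5914, 0.7365) x1=(-0.5492, 0.0901, 1.2880)
step 22: x0=(0.0666, -1.5780, 0.7729) x1=(-0.5271, 0.1071, 1.3221)
step 23: x0=(0.0501, -1.5643, 0.8094) x1=(-0.5049, 0.1239, 1.3562)
step 24: x0=(0.0334, -1.5503, 0.8460) x1=(-0.4826, 0.1403, 1.3901)
step 25: x0=(0.0167, -1.5360, 0.8827) x1=(-0.4603, 0.1564, 1.4239)
step 26: x0=(-0.0001, -1.5214, 0.9194) x1=(-0.4378, 0.1722, 1.4577)
step 27: x0=(-0.0170, -1.5066, 0.9563) x1=(-0.4152, 0.1876, 1.4913)
step 28: x0=(-0.0339, -1.4914, 0.9933) x1=(-0.3926, 0.2028, 1.5248)
step 29: x0=(-0.0509, -1.4760, 1.0303) x1=(-0.3699, 0.2175, 1.5582)
step 30: x0=(-0.0680, -1.4602, 1.0675) x1=(-0.3471, 0.2319, 1.5915)
step 31: x0=(-0.0851, -1.4442, 1.1047) x1=(-0.3242, 0.2460, 1.6247)
step 32: x0=(-0.1022, -1.4278, 1.1421) x1=(-0.3014, 0.2597, 1.6578)
step 33: x0=(-0.1194, -1.4111, 1.1795) x1=(-0.2784, 0.2730, 1.6907)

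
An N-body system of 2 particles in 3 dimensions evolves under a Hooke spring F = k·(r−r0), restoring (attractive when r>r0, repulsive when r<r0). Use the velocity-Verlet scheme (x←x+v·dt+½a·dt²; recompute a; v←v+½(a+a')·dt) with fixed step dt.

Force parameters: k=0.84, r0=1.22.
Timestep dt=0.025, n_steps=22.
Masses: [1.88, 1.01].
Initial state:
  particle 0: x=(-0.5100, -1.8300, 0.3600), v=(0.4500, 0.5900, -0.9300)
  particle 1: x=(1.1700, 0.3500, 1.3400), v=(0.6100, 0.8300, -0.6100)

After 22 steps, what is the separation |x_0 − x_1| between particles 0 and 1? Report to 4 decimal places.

2.8000

step 0: x0=(-0.5100, -1.8300, 0.3600) x1=(1.1700, 0.3500, 1.3400)
step 1: x0=(-0.4986, -1.8151, 0.3368) x1=(1.1850, 0.3704, 1.3246)
step 2: x0=(-0.4870, -1.7998, 0.3138) x1=(1.1995, 0.3902, 1.3089)
step 3: x0=(-0.4750, -1.7841, 0.2910) x1=(1.2135, 0.4093, 1.2929)
step 4: x0=(-0.4628, -1.7681, 0.2683) x1=(1.2269, 0.4277, 1.2766)
step 5: x0=(-0.4503, -1.7518, 0.2458) x1=(1.2399, 0.4454, 1.2600)
step 6: x0=(-0.4375, -1.7351, 0.2234) x1=(1.2523, 0.4625, 1.2431)
step 7: x0=(-0.4245, -1.7180, 0.2012) x1=(1.2642, 0.4789, 1.2258)
step 8: x0=(-0.4112, -1.7006, 0.1792) x1=(1.2756, 0.4947, 1.2083)
step 9: x0=(-0.3976, -1.6828, 0.1574) x1=(1.2865, 0.5098, 1.1904)
step 10: x0=(-0.3837, -1.6646, 0.1357) x1=(1.2968, 0.5242, 1.1722)
step 11: x0=(-0.3696, -1.6461, 0.1142) x1=(1.3067, 0.5379, 1.1538)
step 12: x0=(-0.3551, -1.6272, 0.0928) x1=(1.3160, 0.5510, 1.1350)
step 13: x0=(-0.3405, -1.6080, 0.0717) x1=(1.3249, 0.5634, 1.1158)
step 14: x0=(-0.3255, -1.5884, 0.0507) x1=(1.3332, 0.5751, 1.0964)
step 15: x0=(-0.3103, -1.5685, 0.0298) x1=(1.3411, 0.5862, 1.0766)
step 16: x0=(-0.2948, -1.5482, 0.0092) x1=(1.3484, 0.5967, 1.0566)
step 17: x0=(-0.2790, -1.5275, -0.0113) x1=(1.3552, 0.6065, 1.0362)
step 18: x0=(-0.2630, -1.5066, -0.0316) x1=(1.3616, 0.6157, 1.0155)
step 19: x0=(-0.2467, -1.4852, -0.0518) x1=(1.3674, 0.6242, 0.9945)
step 20: x0=(-0.2301, -1.4636, -0.0718) x1=(1.3728, 0.6321, 0.9731)
step 21: x0=(-0.2133, -1.4416, -0.0916) x1=(1.3777, 0.6394, 0.9515)
step 22: x0=(-0.1962, -1.4193, -0.1112) x1=(1.3822, 0.6460, 0.9295)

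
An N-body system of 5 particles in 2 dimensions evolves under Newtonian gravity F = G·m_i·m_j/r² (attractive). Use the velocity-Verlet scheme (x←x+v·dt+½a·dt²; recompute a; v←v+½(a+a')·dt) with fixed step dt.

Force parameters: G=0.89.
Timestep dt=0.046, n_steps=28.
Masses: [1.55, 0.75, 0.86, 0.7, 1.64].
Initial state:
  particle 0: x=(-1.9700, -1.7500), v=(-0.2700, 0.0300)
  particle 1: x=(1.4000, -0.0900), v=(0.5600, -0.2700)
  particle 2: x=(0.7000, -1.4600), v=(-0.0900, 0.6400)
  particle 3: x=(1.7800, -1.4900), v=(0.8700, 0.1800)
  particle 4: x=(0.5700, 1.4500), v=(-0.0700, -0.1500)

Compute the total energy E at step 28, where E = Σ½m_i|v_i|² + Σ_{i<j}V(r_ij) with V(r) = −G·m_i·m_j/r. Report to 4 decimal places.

step 0: x0=(-1.9700, -1.7500) x1=(1.4000, -0.0900) x2=(0.7000, -1.4600) x3=(1.7800, -1.4900) x4=(0.5700, 1.4500)
step 1: x0=(-1.9822, -1.7485) x1=(1.4254, -0.1026) x2=(0.6964, -1.4302) x3=(1.8191, -1.4812) x4=(0.5669, 1.4427)
step 2: x0=(-1.9938, -1.7468) x1=(1.4499, -0.1157) x2=(0.6936, -1.3995) x3=(1.8564, -1.4715) x4=(0.5639, 1.4345)
step 3: x0=(-2.0049, -1.7449) x1=(1.4736, -0.1293) x2=(0.6918, -1.3680) x3=(1.8919, -1.4607) x4=(0.5611, 1.4255)
step 4: x0=(-2.0156, -1.7427) x1=(1.4964, -0.1435) x2=(0.6908, -1.3357) x3=(1.9259, -1.4489) x4=(0.5585, 1.4156)
step 5: x0=(-2.0257, -1.7403) x1=(1.5183, -0.1582) x2=(0.6906, -1.3025) x3=(1.9582, -1.4361) x4=(0.5560, 1.4049)
step 6: x0=(-2.0353, -1.7377) x1=(1.5394, -0.1736) x2=(0.6913, -1.2685) x3=(1.9889, -1.4221) x4=(0.5538, 1.3934)
step 7: x0=(-2.0444, -1.7349) x1=(1.5595, -0.1896) x2=(0.6928, -1.2337) x3=(2.0182, -1.4070) x4=(0.5517, 1.3811)
step 8: x0=(-2.0531, -1.7319) x1=(1.5787, -0.2064) x2=(0.6951, -1.1979) x3=(2.0459, -1.3908) x4=(0.5498, 1.3679)
step 9: x0=(-2.0612, -1.7286) x1=(1.5969, -0.2240) x2=(0.6982, -1.1613) x3=(2.0721, -1.3733) x4=(0.5481, 1.3539)
step 10: x0=(-2.0689, -1.7251) x1=(1.6141, -0.2424) x2=(0.7022, -1.1238) x3=(2.0968, -1.3546) x4=(0.5465, 1.3390)
step 11: x0=(-2.0761, -1.7214) x1=(1.6304, -0.2617) x2=(0.7071, -1.0853) x3=(2.1200, -1.3347) x4=(0.5452, 1.3234)
step 12: x0=(-2.0828, -1.7174) x1=(1.6455, -0.2819) x2=(0.7129, -1.0459) x3=(2.1417, -1.3134) x4=(0.5440, 1.3068)
step 13: x0=(-2.0891, -1.7133) x1=(1.6597, -0.3032) x2=(0.7198, -1.0055) x3=(2.1618, -1.2907) x4=(0.5430, 1.2894)
step 14: x0=(-2.0949, -1.7088) x1=(1.6727, -0.3255) x2=(0.7276, -0.9641) x3=(2.1804, -1.2666) x4=(0.5422, 1.2712)
step 15: x0=(-2.1002, -1.7042) x1=(1.6846, -0.3489) x2=(0.7366, -0.9217) x3=(2.1973, -1.2410) x4=(0.5416, 1.2520)
step 16: x0=(-2.1050, -1.6993) x1=(1.6953, -0.3735) x2=(0.7467, -0.8783) x3=(2.2124, -1.2139) x4=(0.5412, 1.2320)
step 17: x0=(-2.1094, -1.6942) x1=(1.7049, -0.3993) x2=(0.7581, -0.8338) x3=(2.2258, -1.1850) x4=(0.5410, 1.2110)
step 18: x0=(-2.1134, -1.6889) x1=(1.7133, -0.4264) x2=(0.7709, -0.7883) x3=(2.2372, -1.1544) x4=(0.5411, 1.1891)
step 19: x0=(-2.1168, -1.6833) x1=(1.7206, -0.4548) x2=(0.7851, -0.7418) x3=(2.2466, -1.1219) x4=(0.5413, 1.1663)
step 20: x0=(-2.1199, -1.6774) x1=(1.7268, -0.4846) x2=(0.8009, -0.6942) x3=(2.2536, -1.0874) x4=(0.5418, 1.1424)
step 21: x0=(-2.1224, -1.6714) x1=(1.7319, -0.5158) x2=(0.8184, -0.6457) x3=(2.2582, -1.0508) x4=(0.5425, 1.1175)
step 22: x0=(-2.1245, -1.6651) x1=(1.7362, -0.5484) x2=(0.8376, -0.5962) x3=(2.2599, -1.0119) x4=(0.5434, 1.0916)
step 23: x0=(-2.1262, -1.6585) x1=(1.7399, -0.5823) x2=(0.8587, -0.5459) x3=(2.2583, -0.9705) x4=(0.5447, 1.0646)
step 24: x0=(-2.1274, -1.6518) x1=(1.7434, -0.6174) x2=(0.8817, -0.4947) x3=(2.2528, -0.9266) x4=(0.5462, 1.0364)
step 25: x0=(-2.1282, -1.6447) x1=(1.7474, -0.6536) x2=(0.9066, -0.4430) x3=(2.2428, -0.8801) x4=(0.5481, 1.0070)
step 26: x0=(-2.1285, -1.6375) x1=(1.7527, -0.6906) x2=(0.9334, -0.3906) x3=(2.2272, -0.8311) x4=(0.5503, 0.9764)
step 27: x0=(-2.1284, -1.6299) x1=(1.7606, -0.7278) x2=(0.9620, -0.3377) x3=(2.2047, -0.7797) x4=(0.5529, 0.9443)
step 28: x0=(-2.1278, -1.6222) x1=(1.7725, -0.7643) x2=(0.9921, -0.2844) x3=(2.1739, -0.7269) x4=(0.5560, 0.9109)
step 0 velocities: v0=(-0.2700, 0.0300) v1=(0.5600, -0.2700) v2=(-0.0900, 0.6400) v3=(0.8700, 0.1800) v4=(-0.0700, -0.1500)
step 0: KE=0.6805, PE=-4.0970, E=-3.4165
step 28 velocities: v0=(0.0173, 0.1712) v1=(0.3235, -0.7693) v2=(0.6690, 1.1655) v3=(-0.7814, 1.1477) v4=(0.0735, -0.7438)
step 28: KE=2.1935, PE=-5.6108, E=-3.4173

-3.4173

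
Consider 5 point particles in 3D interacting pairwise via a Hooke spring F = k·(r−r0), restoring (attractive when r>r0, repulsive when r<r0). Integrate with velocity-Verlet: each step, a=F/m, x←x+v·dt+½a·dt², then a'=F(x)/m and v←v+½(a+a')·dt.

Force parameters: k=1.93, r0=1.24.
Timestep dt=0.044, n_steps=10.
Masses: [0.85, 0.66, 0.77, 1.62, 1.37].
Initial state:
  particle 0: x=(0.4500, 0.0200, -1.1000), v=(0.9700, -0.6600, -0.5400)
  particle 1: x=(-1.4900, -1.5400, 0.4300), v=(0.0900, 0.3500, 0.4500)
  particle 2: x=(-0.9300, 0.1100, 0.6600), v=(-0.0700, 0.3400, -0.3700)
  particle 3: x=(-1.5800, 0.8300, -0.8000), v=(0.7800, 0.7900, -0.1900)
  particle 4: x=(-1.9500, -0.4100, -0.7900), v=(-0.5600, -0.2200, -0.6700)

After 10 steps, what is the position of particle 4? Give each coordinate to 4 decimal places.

step 0: x0=(0.4500, 0.0200, -1.1000) x1=(-1.4900, -1.5400, 0.4300) x2=(-0.9300, 0.1100, 0.6600) x3=(-1.5800, 0.8300, -0.8000) x4=(-1.9500, -0.4100, -0.7900)
step 1: x0=(0.4843, -0.0106, -1.1195) x1=(-1.4829, -1.5162, 0.4447) x2=(-0.9333, 0.1238, 0.6395) x3=(-1.5444, 0.8626, -0.8073) x4=(-1.9724, -0.4195, -0.8186)
step 2: x0=(0.5014, -0.0440, -1.1302) x1=(-1.4695, -1.4757, 0.4487) x2=(-0.9367, 0.1351, 0.6104) x3=(-1.5063, 0.8906, -0.8123) x4=(-1.9899, -0.4285, -0.8452)
step 3: x0=(0.5011, -0.0796, -1.1322) x1=(-1.4498, -1.4193, 0.4418) x2=(-0.9402, 0.1440, 0.5730) x3=(-1.4659, 0.9139, -0.8153) x4=(-2.0024, -0.4369, -0.8699)
step 4: x0=(0.4837, -0.1170, -1.1258) x1=(-1.4242, -1.3477, 0.4242) x2=(-0.9437, 0.1505, 0.5276) x3=(-1.4233, 0.9323, -0.8162) x4=(-2.0098, -0.4445, -0.8925)
step 5: x0=(0.4497, -0.1556, -1.1113) x1=(-1.3929, -1.2624, 0.3963) x2=(-0.9469, 0.1548, 0.4747) x3=(-1.3788, 0.9460, -0.8152) x4=(-2.0120, -0.4510, -0.9132)
step 6: x0=(0.4000, -0.1948, -1.0895) x1=(-1.3565, -1.1649, 0.3586) x2=(-0.9497, 0.1572, 0.4150) x3=(-1.3326, 0.9550, -0.8125) x4=(-2.0092, -0.4565, -0.9319)
step 7: x0=(0.3358, -0.2340, -1.0610) x1=(-1.3157, -1.0571, 0.3119) x2=(-0.9522, 0.1580, 0.3492) x3=(-1.2849, 0.9596, -0.8083) x4=(-2.0014, -0.4607, -0.9488)
step 8: x0=(0.2586, -0.2726, -1.0268) x1=(-1.2713, -0.9411, 0.2572) x2=(-0.9542, 0.1576, 0.2782) x3=(-1.2361, 0.9599, -0.8028) x4=(-1.9889, -0.4635, -0.9640)
step 9: x0=(0.1701, -0.3103, -0.9879) x1=(-1.2240, -0.8189, 0.1958) x2=(-0.9557, 0.1565, 0.2029) x3=(-1.1864, 0.9563, -0.7963) x4=(-1.9721, -0.4649, -0.9776)
step 10: x0=(0.0721, -0.3466, -0.9455) x1=(-1.1749, -0.6928, 0.1289) x2=(-0.9568, 0.1553, 0.1243) x3=(-1.1361, 0.9493, -0.7891) x4=(-1.9512, -0.4650, -0.9898)

(-1.9512, -0.4650, -0.9898)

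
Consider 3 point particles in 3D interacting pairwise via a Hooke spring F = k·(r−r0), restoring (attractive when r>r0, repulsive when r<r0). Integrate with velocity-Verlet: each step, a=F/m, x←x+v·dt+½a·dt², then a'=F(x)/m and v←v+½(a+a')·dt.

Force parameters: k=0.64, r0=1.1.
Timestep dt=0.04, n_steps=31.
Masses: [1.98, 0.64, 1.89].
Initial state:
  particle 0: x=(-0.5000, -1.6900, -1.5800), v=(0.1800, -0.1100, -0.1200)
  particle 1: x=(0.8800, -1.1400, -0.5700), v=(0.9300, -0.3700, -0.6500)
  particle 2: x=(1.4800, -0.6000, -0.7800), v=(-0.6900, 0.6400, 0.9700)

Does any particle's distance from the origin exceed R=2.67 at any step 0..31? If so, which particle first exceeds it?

step 0: x0=(-0.5000, -1.6900, -1.5800) x1=(0.8800, -1.1400, -0.5700) x2=(1.4800, -0.6000, -0.7800)
step 1: x0=(-0.4924, -1.6942, -1.5846) x1=(0.9166, -1.1551, -0.5963) x2=(1.4522, -0.5745, -0.7413)
step 2: x0=(-0.4839, -1.6980, -1.5887) x1=(0.9520, -1.1709, -0.6231) x2=(1.4239, -0.5492, -0.7029)
step 3: x0=(-0.4747, -1.7013, -1.5924) x1=(0.9863, -1.1874, -0.6504) x2=(1.3951, -0.5242, -0.6648)
step 4: x0=(-0.4646, -1.7042, -1.5957) x1=(1.0193, -1.2047, -0.6783) x2=(1.3659, -0.4993, -0.6270)
step 5: x0=(-0.4537, -1.7067, -1.5985) x1=(1.0512, -1.2227, -0.7069) x2=(1.3362, -0.4746, -0.5894)
step 6: x0=(-0.4420, -1.7087, -1.6008) x1=(1.0819, -1.2415, -0.7360) x2=(1.3061, -0.4502, -0.5521)
step 7: x0=(-0.4295, -1.7103, -1.6027) x1=(1.1116, -1.2610, -0.7658) x2=(1.2754, -0.4259, -0.5151)
step 8: x0=(-0.4162, -1.7114, -1.6041) x1=(1.1403, -1.2810, -0.7963) x2=(1.2443, -0.4020, -0.4784)
step 9: x0=(-0.4021, -1.7121, -1.6050) x1=(1.1680, -1.3016, -0.8273) x2=(1.2128, -0.3783, -0.4420)
step 10: x0=(-0.3872, -1.7123, -1.6054) x1=(1.1946, -1.3226, -0.8588) x2=(1.1807, -0.3550, -0.4059)
step 11: x0=(-0.3716, -1.7121, -1.6054) x1=(1.2203, -1.3438, -0.8909) x2=(1.1482, -0.3321, -0.3701)
step 12: x0=(-0.3553, -1.7114, -1.6048) x1=(1.2451, -1.3652, -0.9233) x2=(1.1153, -0.3096, -0.3347)
step 13: x0=(-0.3382, -1.7102, -1.6038) x1=(1.2688, -1.3867, -0.9561) x2=(1.0819, -0.2875, -0.2997)
step 14: x0=(-0.3205, -1.7086, -1.6023) x1=(1.2915, -1.4081, -0.9891) x2=(1.0481, -0.2660, -0.2652)
step 15: x0=(-0.3020, -1.7065, -1.6003) x1=(1.3132, -1.4293, -1.0222) x2=(1.0140, -0.2450, -0.2311)
step 16: x0=(-0.2828, -1.7040, -1.5978) x1=(1.3338, -1.4503, -1.0554) x2=(0.9795, -0.2246, -0.1975)
step 17: x0=(-0.2630, -1.7010, -1.5948) x1=(1.3533, -1.4708, -1.0885) x2=(0.9447, -0.2049, -0.1645)
step 18: x0=(-0.2426, -1.6975, -1.5913) x1=(1.3717, -1.4908, -1.1214) x2=(0.9096, -0.1857, -0.1320)
step 19: x0=(-0.2216, -1.6936, -1.5873) x1=(1.3889, -1.5101, -1.1540) x2=(0.8742, -0.1673, -0.1002)
step 20: x0=(-0.1999, -1.6892, -1.5828) x1=(1.4049, -1.5288, -1.1862) x2=(0.8387, -0.1496, -0.0690)
step 21: x0=(-0.1777, -1.6844, -1.5779) x1=(1.4197, -1.5466, -1.2179) x2=(0.8029, -0.1327, -0.0385)
step 22: x0=(-0.1549, -1.6791, -1.5724) x1=(1.4332, -1.5635, -1.2490) x2=(0.7670, -0.1165, -0.0088)
step 23: x0=(-0.1317, -1.6733, -1.5664) x1=(1.4454, -1.5794, -1.2793) x2=(0.7311, -0.1012, 0.0202)
step 24: x0=(-0.1079, -1.6671, -1.5600) x1=(1.4563, -1.5943, -1.3088) x2=(0.6950, -0.0867, 0.0484)
step 25: x0=(-0.0836, -1.6604, -1.5531) x1=(1.4658, -1.6080, -1.3373) x2=(0.6589, -0.0730, 0.0758)
step 26: x0=(-0.0589, -1.6533, -1.5456) x1=(1.4739, -1.6205, -1.3648) x2=(0.6228, -0.0603, 0.1023)
step 27: x0=(-0.0338, -1.6458, -1.5377) x1=(1.4806, -1.6316, -1.3912) x2=(0.5868, -0.0484, 0.1279)
step 28: x0=(-0.0083, -1.6377, -1.5293) x1=(1.4858, -1.6415, -1.4163) x2=(0.5508, -0.0375, 0.1526)
step 29: x0=(0.0176, -1.6293, -1.5205) x1=(1.4896, -1.6499, -1.4401) x2=(0.5150, -0.0275, 0.1763)
step 30: x0=(0.0438, -1.6204, -1.5111) x1=(1.4920, -1.6569, -1.4624) x2=(0.4793, -0.0185, 0.1990)
step 31: x0=(0.0703, -1.6110, -1.5013) x1=(1.4928, -1.6624, -1.4833) x2=(0.4438, -0.0105, 0.2208)

yes, particle 1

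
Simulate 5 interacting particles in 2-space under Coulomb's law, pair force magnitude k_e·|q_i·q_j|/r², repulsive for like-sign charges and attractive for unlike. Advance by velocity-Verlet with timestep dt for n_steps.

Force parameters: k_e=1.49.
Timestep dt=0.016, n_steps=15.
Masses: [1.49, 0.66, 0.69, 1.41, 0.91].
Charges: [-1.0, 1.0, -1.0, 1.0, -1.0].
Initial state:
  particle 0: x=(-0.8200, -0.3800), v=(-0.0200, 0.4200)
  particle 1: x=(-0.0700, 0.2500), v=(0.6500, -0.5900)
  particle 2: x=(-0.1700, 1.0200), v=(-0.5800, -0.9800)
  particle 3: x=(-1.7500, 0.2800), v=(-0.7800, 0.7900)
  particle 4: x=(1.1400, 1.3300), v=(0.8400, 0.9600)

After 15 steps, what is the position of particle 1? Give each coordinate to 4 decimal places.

step 0: x0=(-0.8200, -0.3800) x1=(-0.0700, 0.2500) x2=(-0.1700, 1.0200) x3=(-1.7500, 0.2800) x4=(1.1400, 1.3300)
step 1: x0=(-0.8203, -0.3732) x1=(-0.0597, 0.2409) x2=(-0.1794, 1.0039) x3=(-1.7624, 0.2926) x4=(1.1535, 1.3453)
step 2: x0=(-0.8207, -0.3662) x1=(-0.0497, 0.2325) x2=(-0.1890, 0.9869) x3=(-1.7746, 0.3051) x4=(1.1671, 1.3607)
step 3: x0=(-0.8211, -0.3591) x1=(-0.0400, 0.2249) x2=(-0.1988, 0.9692) x3=(-1.7866, 0.3176) x4=(1.1808, 1.3760)
step 4: x0=(-0.8215, -0.3519) x1=(-0.0306, 0.2180) x2=(-0.2087, 0.9505) x3=(-1.7985, 0.3300) x4=(1.1946, 1.3912)
step 5: x0=(-0.8219, -0.3445) x1=(-0.0216, 0.2119) x2=(-0.2186, 0.9310) x3=(-1.8101, 0.3424) x4=(1.2085, 1.4065)
step 6: x0=(-0.8223, -0.3371) x1=(-0.0131, 0.2065) x2=(-0.2287, 0.9107) x3=(-1.8216, 0.3547) x4=(1.2224, 1.4218)
step 7: x0=(-0.8227, -0.3295) x1=(-0.0051, 0.2019) x2=(-0.2386, 0.8895) x3=(-1.8329, 0.3669) x4=(1.2364, 1.4370)
step 8: x0=(-0.8231, -0.3218) x1=(0.0023, 0.1982) x2=(-0.2485, 0.8674) x3=(-1.8440, 0.3791) x4=(1.2505, 1.4522)
step 9: x0=(-0.8235, -0.3141) x1=(0.0091, 0.1953) x2=(-0.2583, 0.8445) x3=(-1.8550, 0.3912) x4=(1.2647, 1.4674)
step 10: x0=(-0.8239, -0.3062) x1=(0.0153, 0.1933) x2=(-0.2679, 0.8207) x3=(-1.8657, 0.4032) x4=(1.2789, 1.4826)
step 11: x0=(-0.8243, -0.2983) x1=(0.0207, 0.1922) x2=(-0.2773, 0.7960) x3=(-1.8763, 0.4152) x4=(1.2932, 1.4978)
step 12: x0=(-0.8247, -0.2904) x1=(0.0253, 0.1921) x2=(-0.2862, 0.7705) x3=(-1.8866, 0.4272) x4=(1.3075, 1.5130)
step 13: x0=(-0.8251, -0.2824) x1=(0.0290, 0.1929) x2=(-0.2948, 0.7440) x3=(-1.8968, 0.4391) x4=(1.3218, 1.5281)
step 14: x0=(-0.8256, -0.2744) x1=(0.0318, 0.1947) x2=(-0.3029, 0.7167) x3=(-1.9068, 0.4510) x4=(1.3362, 1.5433)
step 15: x0=(-0.8260, -0.2664) x1=(0.0334, 0.1977) x2=(-0.3103, 0.6884) x3=(-1.9167, 0.4627) x4=(1.3507, 1.5584)

(0.0334, 0.1977)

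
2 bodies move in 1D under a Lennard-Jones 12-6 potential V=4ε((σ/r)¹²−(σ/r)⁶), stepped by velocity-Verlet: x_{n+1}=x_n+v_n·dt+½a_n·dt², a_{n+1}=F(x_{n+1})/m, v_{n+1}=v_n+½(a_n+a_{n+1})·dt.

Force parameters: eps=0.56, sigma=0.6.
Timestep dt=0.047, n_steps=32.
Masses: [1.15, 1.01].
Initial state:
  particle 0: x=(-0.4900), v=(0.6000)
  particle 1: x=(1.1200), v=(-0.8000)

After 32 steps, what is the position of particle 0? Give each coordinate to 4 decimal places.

(-0.4691)

step 0: x0=(-0.4900) x1=(1.1200)
step 1: x0=(-0.4618) x1=(1.0824)
step 2: x0=(-0.4335) x1=(1.0447)
step 3: x0=(-0.4051) x1=(1.0069)
step 4: x0=(-0.3767) x1=(0.9690)
step 5: x0=(-0.3481) x1=(0.9309)
step 6: x0=(-0.3193) x1=(0.8926)
step 7: x0=(-0.2901) x1=(0.8540)
step 8: x0=(-0.2605) x1=(0.8148)
step 9: x0=(-0.2303) x1=(0.7749)
step 10: x0=(-0.1990) x1=(0.7337)
step 11: x0=(-0.1660) x1=(0.6907)
step 12: x0=(-0.1303) x1=(0.6445)
step 13: x0=(-0.0905) x1=(0.5937)
step 14: x0=(-0.0491) x1=(0.5411)
step 15: x0=(-0.0660) x1=(0.5549)
step 16: x0=(-0.1042) x1=(0.5929)
step 17: x0=(-0.1396) x1=(0.6277)
step 18: x0=(-0.1708) x1=(0.6577)
step 19: x0=(-0.1988) x1=(0.6841)
step 20: x0=(-0.2245) x1=(0.7079)
step 21: x0=(-0.2485) x1=(0.7297)
step 22: x0=(-0.2713) x1=(0.7502)
step 23: x0=(-0.2931) x1=(0.7695)
step 24: x0=(-0.3142) x1=(0.7880)
step 25: x0=(-0.3346) x1=(0.8058)
step 26: x0=(-0.3547) x1=(0.8232)
step 27: x0=(-0.3743) x1=(0.8401)
step 28: x0=(-0.3937) x1=(0.8566)
step 29: x0=(-0.4128) x1=(0.8729)
step 30: x0=(-0.4317) x1=(0.8889)
step 31: x0=(-0.4505) x1=(0.9048)
step 32: x0=(-0.4691) x1=(0.9205)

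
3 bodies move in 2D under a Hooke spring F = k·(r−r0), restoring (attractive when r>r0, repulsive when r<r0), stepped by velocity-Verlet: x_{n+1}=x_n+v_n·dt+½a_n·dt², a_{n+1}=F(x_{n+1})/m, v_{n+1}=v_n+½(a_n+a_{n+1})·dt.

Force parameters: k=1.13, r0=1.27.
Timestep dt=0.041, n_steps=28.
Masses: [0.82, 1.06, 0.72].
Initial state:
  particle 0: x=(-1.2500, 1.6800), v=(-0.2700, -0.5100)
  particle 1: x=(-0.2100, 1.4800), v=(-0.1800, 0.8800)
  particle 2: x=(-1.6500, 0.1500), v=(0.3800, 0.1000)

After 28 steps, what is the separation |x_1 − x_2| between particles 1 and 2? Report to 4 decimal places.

1.4655

step 0: x0=(-1.2500, 1.6800) x1=(-0.2100, 1.4800) x2=(-1.6500, 0.1500)
step 1: x0=(-1.2614, 1.6588) x1=(-0.2176, 1.5156) x2=(-1.6336, 0.1551)
step 2: x0=(-1.2735, 1.6370) x1=(-0.2258, 1.5503) x2=(-1.6158, 0.1622)
step 3: x0=(-1.2861, 1.6147) x1=(-0.2345, 1.5841) x2=(-1.5965, 0.1712)
step 4: x0=(-1.2994, 1.5920) x1=(-0.2436, 1.6170) x2=(-1.5758, 0.1821)
step 5: x0=(-1.3133, 1.5689) x1=(-0.2532, 1.6490) x2=(-1.5538, 0.1947)
step 6: x0=(-1.3277, 1.5454) x1=(-0.2632, 1.6801) x2=(-1.5306, 0.2090)
step 7: x0=(-1.3426, 1.5217) x1=(-0.2736, 1.7104) x2=(-1.5062, 0.2249)
step 8: x0=(-1.3579, 1.4979) x1=(-0.2845, 1.7398) x2=(-1.4806, 0.2422)
step 9: x0=(-1.3735, 1.4740) x1=(-0.2958, 1.7684) x2=(-1.4540, 0.2608)
step 10: x0=(-1.3896, 1.4501) x1=(-0.3076, 1.7961) x2=(-1.4263, 0.2805)
step 11: x0=(-1.4059, 1.4263) x1=(-0.3197, 1.8230) x2=(-1.3978, 0.3014)
step 12: x0=(-1.4224, 1.4028) x1=(-0.3323, 1.8491) x2=(-1.3683, 0.3231)
step 13: x0=(-1.4392, 1.3797) x1=(-0.3453, 1.8745) x2=(-1.3379, 0.3455)
step 14: x0=(-1.4562, 1.3570) x1=(-0.3588, 1.8990) x2=(-1.3067, 0.3686)
step 15: x0=(-1.4733, 1.3349) x1=(-0.3726, 1.9228) x2=(-1.2746, 0.3922)
step 16: x0=(-1.4907, 1.3135) x1=(-0.3869, 1.9458) x2=(-1.2417, 0.4161)
step 17: x0=(-1.5082, 1.2928) x1=(-0.4016, 1.9681) x2=(-1.2079, 0.4403)
step 18: x0=(-1.5260, 1.2729) x1=(-0.4168, 1.9896) x2=(-1.1733, 0.4646)
step 19: x0=(-1.5441, 1.2540) x1=(-0.4323, 2.0104) x2=(-1.1377, 0.4891)
step 20: x0=(-1.5624, 1.2359) x1=(-0.4483, 2.0304) x2=(-1.1012, 0.5135)
step 21: x0=(-1.5811, 1.2188) x1=(-0.4647, 2.0497) x2=(-1.0637, 0.5380)
step 22: x0=(-1.6001, 1.2027) x1=(-0.4815, 2.0683) x2=(-1.0252, 0.5624)
step 23: x0=(-1.6195, 1.1874) x1=(-0.4987, 2.0861) x2=(-0.9856, 0.5869)
step 24: x0=(-1.6393, 1.1730) x1=(-0.5163, 2.1033) x2=(-0.9451, 0.6114)
step 25: x0=(-1.6594, 1.1595) x1=(-0.5343, 2.1197) x2=(-0.9036, 0.6361)
step 26: x0=(-1.6798, 1.1467) x1=(-0.5527, 2.1355) x2=(-0.8611, 0.6608)
step 27: x0=(-1.7005, 1.1346) x1=(-0.5715, 2.1506) x2=(-0.8178, 0.6857)
step 28: x0=(-1.7212, 1.1233) x1=(-0.5907, 2.1650) x2=(-0.7738, 0.7109)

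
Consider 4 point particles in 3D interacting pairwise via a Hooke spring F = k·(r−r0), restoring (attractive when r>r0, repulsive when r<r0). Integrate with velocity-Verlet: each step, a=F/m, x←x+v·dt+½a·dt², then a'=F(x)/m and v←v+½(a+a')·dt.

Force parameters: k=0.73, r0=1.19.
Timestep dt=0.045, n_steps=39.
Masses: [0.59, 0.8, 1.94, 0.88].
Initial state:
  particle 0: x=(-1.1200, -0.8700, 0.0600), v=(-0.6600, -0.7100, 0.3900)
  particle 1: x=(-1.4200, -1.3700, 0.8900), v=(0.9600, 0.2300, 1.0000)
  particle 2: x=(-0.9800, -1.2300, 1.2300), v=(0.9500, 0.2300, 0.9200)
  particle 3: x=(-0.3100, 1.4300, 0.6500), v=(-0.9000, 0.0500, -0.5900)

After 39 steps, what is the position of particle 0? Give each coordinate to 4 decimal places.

(-1.1453, -0.7223, 1.6623)

step 0: x0=(-1.1200, -0.8700, 0.0600) x1=(-1.4200, -1.3700, 0.8900) x2=(-0.9800, -1.2300, 1.2300) x3=(-0.3100, 1.4300, 0.6500)
step 1: x0=(-1.1491, -0.9003, 0.0778) x1=(-1.3767, -1.3583, 0.9347) x2=(-0.9369, -1.2190, 1.2714) x3=(-0.3517, 1.4285, 0.6236)
step 2: x0=(-1.1770, -0.9274, 0.0961) x1=(-1.3331, -1.3439, 0.9786) x2=(-0.8932, -1.2067, 1.3127) x3=(-0.3958, 1.4196, 0.5976)
step 3: x0=(-1.2037, -0.9512, 0.1148) x1=(-1.2895, -1.3270, 1.0218) x2=(-0.8490, -1.1932, 1.3540) x3=(-0.4420, 1.4033, 0.5723)
step 4: x0=(-1.2293, -0.9718, 0.1339) x1=(-1.2460, -1.3075, 1.0642) x2=(-0.8042, -1.1784, 1.3951) x3=(-0.4900, 1.3798, 0.5478)
step 5: x0=(-1.2538, -0.9892, 0.1534) x1=(-1.2024, -1.2855, 1.1057) x2=(-0.7590, -1.1624, 1.4360) x3=(-0.5398, 1.3492, 0.5241)
step 6: x0=(-1.2773, -1.0034, 0.1735) x1=(-1.1591, -1.2610, 1.1462) x2=(-0.7133, -1.1452, 1.4767) x3=(-0.5910, 1.3116, 0.5016)
step 7: x0=(-1.2996, -1.0146, 0.1940) x1=(-1.1161, -1.2342, 1.1857) x2=(-0.6673, -1.1268, 1.5170) x3=(-0.6434, 1.2674, 0.4803)
step 8: x0=(-1.3209, -1.0229, 0.2152) x1=(-1.0734, -1.2052, 1.2241) x2=(-0.6210, -1.1074, 1.5570) x3=(-0.6969, 1.2168, 0.4604)
step 9: x0=(-1.3412, -1.0285, 0.2371) x1=(-1.0312, -1.1740, 1.2614) x2=(-0.5745, -1.0869, 1.5966) x3=(-0.7511, 1.1600, 0.4419)
step 10: x0=(-1.3603, -1.0314, 0.2598) x1=(-0.9896, -1.1407, 1.2973) x2=(-0.5278, -1.0654, 1.6358) x3=(-0.8059, 1.0974, 0.4250)
step 11: x0=(-1.3784, -1.0319, 0.2834) x1=(-0.9487, -1.1055, 1.3320) x2=(-0.4810, -1.0430, 1.6745) x3=(-0.8611, 1.0294, 0.4098)
step 12: x0=(-1.3953, -1.0301, 0.3079) x1=(-0.9085, -1.0685, 1.3652) x2=(-0.4342, -1.0197, 1.7127) x3=(-0.9163, 0.9563, 0.3964)
step 13: x0=(-1.4110, -1.0262, 0.3336) x1=(-0.8693, -1.0298, 1.3970) x2=(-0.3874, -0.9956, 1.7503) x3=(-0.9715, 0.8785, 0.3848)
step 14: x0=(-1.4254, -1.0204, 0.3604) x1=(-0.8310, -0.9897, 1.4272) x2=(-0.3408, -0.9708, 1.7873) x3=(-1.0264, 0.7964, 0.3750)
step 15: x0=(-1.4385, -1.0129, 0.3886) x1=(-0.7937, -0.9481, 1.4560) x2=(-0.2943, -0.9453, 1.8237) x3=(-1.0809, 0.7105, 0.3672)
step 16: x0=(-1.4503, -1.0040, 0.4181) x1=(-0.7576, -0.9053, 1.4832) x2=(-0.2481, -0.9192, 1.8594) x3=(-1.1347, 0.6211, 0.3614)
step 17: x0=(-1.4606, -0.9938, 0.4490) x1=(-0.7226, -0.8614, 1.5089) x2=(-0.2022, -0.8926, 1.8944) x3=(-1.1876, 0.5288, 0.3575)
step 18: x0=(-1.4694, -0.9826, 0.4816) x1=(-0.6889, -0.8166, 1.5331) x2=(-0.1566, -0.8655, 1.9287) x3=(-1.2396, 0.4338, 0.3556)
step 19: x0=(-1.4766, -0.9707, 0.5157) x1=(-0.6564, -0.7709, 1.5557) x2=(-0.1116, -0.8380, 1.9621) x3=(-1.2905, 0.3366, 0.3557)
step 20: x0=(-1.4821, -0.9582, 0.5515) x1=(-0.6253, -0.7245, 1.5769) x2=(-0.0671, -0.8101, 1.9948) x3=(-1.3401, 0.2377, 0.3578)
step 21: x0=(-1.4860, -0.9454, 0.5892) x1=(-0.5954, -0.6775, 1.5966) x2=(-0.0232, -0.7819, 2.0266) x3=(-1.3883, 0.1373, 0.3619)
step 22: x0=(-1.4880, -0.9325, 0.6287) x1=(-0.5669, -0.6300, 1.6149) x2=(0.0199, -0.7535, 2.0576) x3=(-1.4349, 0.0360, 0.3679)
step 23: x0=(-1.4880, -0.9198, 0.6703) x1=(-0.5397, -0.5822, 1.6318) x2=(0.0623, -0.7249, 2.0876) x3=(-1.4799, -0.0661, 0.3758)
step 24: x0=(-1.4861, -0.9074, 0.7139) x1=(-0.5139, -0.5340, 1.6474) x2=(0.1038, -0.6962, 2.1167) x3=(-1.5232, -0.1685, 0.3856)
step 25: x0=(-1.4820, -0.8956, 0.7599) x1=(-0.4894, -0.4855, 1.6616) x2=(0.1444, -0.6674, 2.1449) x3=(-1.5646, -0.2709, 0.3973)
step 26: x0=(-1.4755, -0.8843, 0.8083) x1=(-0.4663, -0.4369, 1.6744) x2=(0.1840, -0.6385, 2.1720) x3=(-1.6041, -0.3731, 0.4107)
step 27: x0=(-1.4666, -0.8736, 0.8594) x1=(-0.4446, -0.3883, 1.6860) x2=(0.2226, -0.6098, 2.1982) x3=(-1.6416, -0.4749, 0.4257)
step 28: x0=(-1.4549, -0.8633, 0.9134) x1=(-0.4244, -0.3397, 1.6962) x2=(0.2599, -0.5811, 2.2232) x3=(-1.6771, -0.5762, 0.4424)
step 29: x0=(-1.4404, -0.8533, 0.9703) x1=(-0.4056, -0.2912, 1.7051) x2=(0.2960, -0.5526, 2.2473) x3=(-1.7104, -0.6768, 0.4606)
step 30: x0=(-1.4228, -0.8431, 1.0301) x1=(-0.3883, -0.2430, 1.7127) x2=(0.3308, -0.5243, 2.2702) x3=(-1.7416, -0.7768, 0.4804)
step 31: x0=(-1.4022, -0.8326, 1.0928) x1=(-0.3726, -0.1951, 1.7190) x2=(0.3643, -0.4962, 2.2920) x3=(-1.7703, -0.8761, 0.5018)
step 32: x0=(-1.3787, -0.8213, 1.1580) x1=(-0.3584, -0.1478, 1.7241) x2=(0.3963, -0.4685, 2.3128) x3=(-1.7965, -0.9747, 0.5251)
step 33: x0=(-1.3523, -0.8093, 1.2256) x1=(-0.3458, -0.1012, 1.7279) x2=(0.4269, -0.4412, 2.3324) x3=(-1.8199, -1.0723, 0.5505)
step 34: x0=(-1.3232, -0.7964, 1.2952) x1=(-0.3348, -0.0554, 1.7305) x2=(0.4559, -0.4143, 2.3509) x3=(-1.8403, -1.1687, 0.5780)
step 35: x0=(-1.2917, -0.7827, 1.3665) x1=(-0.3254, -0.0107, 1.7319) x2=(0.4834, -0.3880, 2.3683) x3=(-1.8574, -1.2637, 0.6080)
step 36: x0=(-1.2579, -0.7683, 1.4391) x1=(-0.3176, 0.0330, 1.7322) x2=(0.5092, -0.3622, 2.3846) x3=(-1.8710, -1.3568, 0.6405)
step 37: x0=(-1.2221, -0.7533, 1.5128) x1=(-0.3114, 0.0753, 1.7314) x2=(0.5334, -0.3370, 2.3998) x3=(-1.8808, -1.4478, 0.6757)
step 38: x0=(-1.1845, -0.7379, 1.5873) x1=(-0.3069, 0.1161, 1.7295) x2=(0.5559, -0.3124, 2.4140) x3=(-1.8867, -1.5363, 0.7137)
step 39: x0=(-1.1453, -0.7223, 1.6623) x1=(-0.3039, 0.1553, 1.7266) x2=(0.5767, -0.2886, 2.4270) x3=(-1.8885, -1.6218, 0.7546)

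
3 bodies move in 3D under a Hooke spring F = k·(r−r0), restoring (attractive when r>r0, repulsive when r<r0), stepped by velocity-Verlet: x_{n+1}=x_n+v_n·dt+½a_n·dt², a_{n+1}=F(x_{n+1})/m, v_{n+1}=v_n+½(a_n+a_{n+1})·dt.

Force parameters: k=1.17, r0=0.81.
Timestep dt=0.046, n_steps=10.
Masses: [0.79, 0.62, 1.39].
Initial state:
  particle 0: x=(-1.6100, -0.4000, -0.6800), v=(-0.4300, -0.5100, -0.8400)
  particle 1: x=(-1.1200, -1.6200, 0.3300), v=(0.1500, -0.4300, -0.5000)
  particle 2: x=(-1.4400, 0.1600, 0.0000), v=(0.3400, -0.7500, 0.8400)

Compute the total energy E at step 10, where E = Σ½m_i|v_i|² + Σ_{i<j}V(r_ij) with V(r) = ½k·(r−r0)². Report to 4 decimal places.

step 0: x0=(-1.6100, -0.4000, -0.6800) x1=(-1.1200, -1.6200, 0.3300) x2=(-1.4400, 0.1600, 0.0000)
step 1: x0=(-1.6294, -0.4244, -0.7177) x1=(-1.1140, -1.6365, 0.3056) x2=(-1.4242, 0.1246, 0.0387)
step 2: x0=(-1.6478, -0.4504, -0.7534) x1=(-1.1097, -1.6467, 0.2785) x2=(-1.4082, 0.0872, 0.0775)
step 3: x0=(-1.6652, -0.4780, -0.7870) x1=(-1.1071, -1.6507, 0.2489) x2=(-1.3919, 0.0481, 0.1162)
step 4: x0=(-1.6815, -0.5071, -0.8181) x1=(-1.1063, -1.6486, 0.2168) x2=(-1.3756, 0.0070, 0.1547)
step 5: x0=(-1.6966, -0.5376, -0.8467) x1=(-1.1072, -1.6409, 0.1825) x2=(-1.3591, -0.0358, 0.1926)
step 6: x0=(-1.7104, -0.5692, -0.8727) x1=(-1.1098, -1.6277, 0.1462) x2=(-1.3426, -0.0803, 0.2300)
step 7: x0=(-1.7230, -0.6020, -0.8958) x1=(-1.1141, -1.6094, 0.1081) x2=(-1.3261, -0.1265, 0.2666)
step 8: x0=(-1.7341, -0.6356, -0.9160) x1=(-1.1198, -1.5865, 0.0683) x2=(-1.3098, -0.1743, 0.3022)
step 9: x0=(-1.7438, -0.6701, -0.9333) x1=(-1.1271, -1.5594, 0.0272) x2=(-1.2935, -0.2234, 0.3368)
step 10: x0=(-1.7520, -0.7051, -0.9475) x1=(-1.1357, -1.5285, -0.0151) x2=(-1.2776, -0.2739, 0.3702)
step 0 velocities: v0=(-0.4300, -0.5100, -0.8400) v1=(0.1500, -0.4300, -0.5000) v2=(0.3400, -0.7500, 0.8400)
step 0: KE=1.5580, PE=1.0437, E=2.6017
step 10 velocities: v0=(-0.1629, -0.7676, -0.2759) v1=(-0.2004, 0.7076, -0.9306) v2=(0.3445, -1.1110, 0.7115)
step 10: KE=2.0015, PE=0.5990, E=2.6005

2.6005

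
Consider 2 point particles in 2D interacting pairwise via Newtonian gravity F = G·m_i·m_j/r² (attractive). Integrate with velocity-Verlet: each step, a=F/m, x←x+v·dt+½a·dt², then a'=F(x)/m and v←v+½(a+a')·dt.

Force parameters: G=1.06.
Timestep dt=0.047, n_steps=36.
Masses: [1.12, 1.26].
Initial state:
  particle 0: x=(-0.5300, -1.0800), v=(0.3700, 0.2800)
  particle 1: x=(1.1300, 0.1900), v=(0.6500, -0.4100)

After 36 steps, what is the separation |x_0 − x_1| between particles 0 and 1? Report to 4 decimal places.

1.2259

step 0: x0=(-0.5300, -1.0800) x1=(1.1300, 0.1900)
step 1: x0=(-0.5123, -1.0666) x1=(1.1603, 0.1705)
step 2: x0=(-0.4941, -1.0529) x1=(1.1901, 0.1507)
step 3: x0=(-0.4754, -1.0387) x1=(1.2195, 0.1306)
step 4: x0=(-0.4560, -1.0241) x1=(1.2483, 0.1100)
step 5: x0=(-0.4361, -1.0092) x1=(1.2766, 0.0892)
step 6: x0=(-0.4156, -0.9938) x1=(1.3043, 0.0680)
step 7: x0=(-0.3944, -0.9781) x1=(1.3316, 0.0464)
step 8: x0=(-0.3727, -0.9620) x1=(1.3582, 0.0245)
step 9: x0=(-0.3503, -0.9456) x1=(1.3843, 0.0023)
step 10: x0=(-0.3272, -0.9287) x1=(1.4098, -0.0202)
step 11: x0=(-0.3034, -0.9116) x1=(1.4347, -0.0430)
step 12: x0=(-0.2790, -0.8940) x1=(1.4589, -0.0662)
step 13: x0=(-0.2538, -0.8761) x1=(1.4826, -0.0896)
step 14: x0=(-0.2279, -0.8579) x1=(1.5055, -0.1134)
step 15: x0=(-0.2012, -0.8394) x1=(1.5278, -0.1374)
step 16: x0=(-0.1737, -0.8206) x1=(1.5494, -0.1618)
step 17: x0=(-0.1455, -0.8014) x1=(1.5703, -0.1864)
step 18: x0=(-0.1164, -0.7819) x1=(1.5905, -0.2112)
step 19: x0=(-0.0864, -0.7622) x1=(1.6098, -0.2364)
step 20: x0=(-0.0555, -0.7422) x1=(1.6284, -0.2618)
step 21: x0=(-0.0237, -0.7219) x1=(1.6461, -0.2874)
step 22: x0=(0.0090, -0.7013) x1=(1.6630, -0.3132)
step 23: x0=(0.0428, -0.6805) x1=(1.6790, -0.3392)
step 24: x0=(0.0775, -0.6596) x1=(1.6941, -0.3655)
step 25: x0=(0.1134, -0.6384) x1=(1.7083, -0.3919)
step 26: x0=(0.1504, -0.6170) x1=(1.7214, -0.4184)
step 27: x0=(0.1885, -0.5955) x1=(1.7335, -0.4451)
step 28: x0=(0.2279, -0.5739) x1=(1.7445, -0.4719)
step 29: x0=(0.2685, -0.5522) x1=(1.7544, -0.4988)
step 30: x0=(0.3105, -0.5304) x1=(1.7631, -0.5257)
step 31: x0=(0.3538, -0.5086) x1=(1.7706, -0.5526)
step 32: x0=(0.3987, -0.4869) x1=(1.7768, -0.5795)
step 33: x0=(0.4450, -0.4653) x1=(1.7815, -0.6063)
step 34: x0=(0.4930, -0.4439) x1=(1.7849, -0.6329)
step 35: x0=(0.5428, -0.4227) x1=(1.7867, -0.6593)
step 36: x0=(0.5943, -0.4018) x1=(1.7869, -0.6854)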